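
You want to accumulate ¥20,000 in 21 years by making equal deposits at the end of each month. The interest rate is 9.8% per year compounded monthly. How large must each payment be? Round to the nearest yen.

¥24

Level ordinary annuity; solve FV = PMT × [((1+r)^n − 1)/r] for PMT.
Periodic rate r = 0.098/12 per month; n is counted in months.
With n = 252: PMT = 20,000 / ([((1+r)^n − 1)/r]) = ¥24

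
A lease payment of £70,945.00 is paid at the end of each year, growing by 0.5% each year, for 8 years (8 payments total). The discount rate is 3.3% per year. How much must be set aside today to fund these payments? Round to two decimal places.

£500,036.91

Periodic rate r = 0.033 per year.
Growing ordinary annuity: PV = PMT₁ × [1 − ((1+g)/(1+r))^n] / (r − g) = 70,945 × [1 − ((1+0.005)/(1+r))^8] / (r − 0.005) = £500,036.91.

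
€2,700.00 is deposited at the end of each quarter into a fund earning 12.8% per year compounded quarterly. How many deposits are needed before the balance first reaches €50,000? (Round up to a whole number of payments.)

15 payments

Periodic rate r = 0.128/4 per quarter; n is counted in quarters.
Ordinary annuity FV: 50,000 = 2,700 × [((1+r)^n − 1)/r].
(1+r)^n = 1 + 50,000 × r / 2,700, so n = ln(1 + 50,000·r/2,700) / ln(1+r) = 14.77.
Round up to a whole number of payments: n = 15.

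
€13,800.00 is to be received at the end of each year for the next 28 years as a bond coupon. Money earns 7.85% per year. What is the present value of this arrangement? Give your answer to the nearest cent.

€154,610.36

This is an ordinary annuity: 28 payments of €13,800.00 at the end of each year.
Periodic rate r = 0.0785 per year.
PV = PMT × [(1 − (1+r)^−n)/r] = 13,800 × [1 − (1+r)^−28] / r = €154,610.36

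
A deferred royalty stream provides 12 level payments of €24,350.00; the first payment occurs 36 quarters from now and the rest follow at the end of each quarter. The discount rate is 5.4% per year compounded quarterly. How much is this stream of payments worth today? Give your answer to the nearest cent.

€167,671.66

Ordinary annuity of 12 payments, first payment at period 36.
Periodic rate r = 0.054/4 per quarter; n is counted in quarters.
The ordinary-annuity PV formula values the stream one period before the first payment (period 35); discount that back 35 periods:
PV₀ = 24,350 × [1 − (1+r)^−12] / r × (1+r)^−35 = €167,671.66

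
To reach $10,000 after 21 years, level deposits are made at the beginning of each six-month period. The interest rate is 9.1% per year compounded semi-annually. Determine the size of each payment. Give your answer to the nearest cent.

$79.41

Level annuity due; solve FV = PMT × [((1+r)^n − 1)/r] × (1+r) for PMT.
Periodic rate r = 0.091/2 per half-year; n is counted in half-years.
With n = 42: PMT = 10,000 / ([((1+r)^n − 1)/r] × (1+r)) = $79.41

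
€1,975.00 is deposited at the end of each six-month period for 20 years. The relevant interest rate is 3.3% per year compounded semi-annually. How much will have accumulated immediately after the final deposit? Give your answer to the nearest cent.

€110,647.86

This is an ordinary annuity: 40 deposits of €1,975.00 at the end of each six-month period.
Periodic rate r = 0.033/2 per half-year; n is counted in half-years.
FV = PMT × [((1+r)^n − 1)/r] = 1,975 × [(1+r)^40 − 1] / r = €110,647.86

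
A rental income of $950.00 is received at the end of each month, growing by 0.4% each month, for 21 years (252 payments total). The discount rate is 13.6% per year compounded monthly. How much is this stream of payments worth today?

Periodic rate r = 0.136/12 per month; n is counted in months.
Growing ordinary annuity: PV = PMT₁ × [1 − ((1+g)/(1+r))^n] / (r − g) = 950 × [1 − ((1+0.004)/(1+r))^252] / (r − 0.004) = $108,846.48.

$108,846.48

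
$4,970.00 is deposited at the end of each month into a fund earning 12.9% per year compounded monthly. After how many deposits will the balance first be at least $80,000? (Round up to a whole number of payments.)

Periodic rate r = 0.129/12 per month; n is counted in months.
Ordinary annuity FV: 80,000 = 4,970 × [((1+r)^n − 1)/r].
(1+r)^n = 1 + 80,000 × r / 4,970, so n = ln(1 + 80,000·r/4,970) / ln(1+r) = 14.93.
Round up to a whole number of payments: n = 15.

15 payments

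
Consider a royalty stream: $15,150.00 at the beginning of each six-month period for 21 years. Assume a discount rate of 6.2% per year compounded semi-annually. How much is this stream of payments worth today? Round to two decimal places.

$364,079.48

This is an annuity due: 42 payments of $15,150.00 at the beginning of each six-month period.
Periodic rate r = 0.062/2 per half-year; n is counted in half-years.
PV = PMT × [(1 − (1+r)^−n)/r] × (1+r) = 15,150 × [1 − (1+r)^−42] / r × (1+r) = $364,079.48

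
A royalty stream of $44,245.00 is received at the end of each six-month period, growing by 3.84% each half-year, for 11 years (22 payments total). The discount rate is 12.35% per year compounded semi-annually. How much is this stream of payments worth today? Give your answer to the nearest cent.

$733,117.10

Periodic rate r = 0.1235/2 per half-year; n is counted in half-years.
Growing ordinary annuity: PV = PMT₁ × [1 − ((1+g)/(1+r))^n] / (r − g) = 44,245 × [1 − ((1+0.0384)/(1+r))^22] / (r − 0.0384) = $733,117.10.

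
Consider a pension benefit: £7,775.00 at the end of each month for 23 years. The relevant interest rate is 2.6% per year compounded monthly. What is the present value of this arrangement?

£1,613,852.41

This is an ordinary annuity: 276 payments of £7,775.00 at the end of each month.
Periodic rate r = 0.026/12 per month; n is counted in months.
PV = PMT × [(1 − (1+r)^−n)/r] = 7,775 × [1 − (1+r)^−276] / r = £1,613,852.41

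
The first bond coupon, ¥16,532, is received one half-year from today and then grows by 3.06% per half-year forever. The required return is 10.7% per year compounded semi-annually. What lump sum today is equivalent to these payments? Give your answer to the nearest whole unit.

¥721,921

Periodic rate r = 0.107/2 per half-year.
Growing perpetuity (Gordon): PV = PMT₁ / (r − g) = 16,532 / (r − 0.0306) = ¥721,921.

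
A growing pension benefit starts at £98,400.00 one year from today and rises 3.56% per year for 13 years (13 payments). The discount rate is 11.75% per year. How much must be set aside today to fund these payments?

£754,792.07

Periodic rate r = 0.1175 per year.
Growing ordinary annuity: PV = PMT₁ × [1 − ((1+g)/(1+r))^n] / (r − g) = 98,400 × [1 − ((1+0.0356)/(1+r))^13] / (r − 0.0356) = £754,792.07.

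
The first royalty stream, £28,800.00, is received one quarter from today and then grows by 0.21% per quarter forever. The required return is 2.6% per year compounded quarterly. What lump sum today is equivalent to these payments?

Periodic rate r = 0.026/4 per quarter.
Growing perpetuity (Gordon): PV = PMT₁ / (r − g) = 28,800 / (r − 0.0021) = £6,545,454.55.

£6,545,454.55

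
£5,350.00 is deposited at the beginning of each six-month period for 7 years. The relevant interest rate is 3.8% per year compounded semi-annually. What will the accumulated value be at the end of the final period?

This is an annuity due: 14 deposits of £5,350.00 at the beginning of each six-month period.
Periodic rate r = 0.038/2 per half-year; n is counted in half-years.
FV = PMT × [((1+r)^n − 1)/r] × (1+r) = 5,350 × [(1+r)^14 − 1] / r × (1+r) = £86,504.27

£86,504.27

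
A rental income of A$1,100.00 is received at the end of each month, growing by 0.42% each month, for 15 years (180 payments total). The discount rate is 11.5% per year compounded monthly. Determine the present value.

Periodic rate r = 0.115/12 per month; n is counted in months.
Growing ordinary annuity: PV = PMT₁ × [1 − ((1+g)/(1+r))^n] / (r − g) = 1,100 × [1 − ((1+0.0042)/(1+r))^180] / (r − 0.0042) = A$126,281.39.

A$126,281.39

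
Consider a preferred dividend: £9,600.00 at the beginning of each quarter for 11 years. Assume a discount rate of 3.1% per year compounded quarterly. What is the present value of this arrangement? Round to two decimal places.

£359,520.34

This is an annuity due: 44 payments of £9,600.00 at the beginning of each quarter.
Periodic rate r = 0.031/4 per quarter; n is counted in quarters.
PV = PMT × [(1 − (1+r)^−n)/r] × (1+r) = 9,600 × [1 − (1+r)^−44] / r × (1+r) = £359,520.34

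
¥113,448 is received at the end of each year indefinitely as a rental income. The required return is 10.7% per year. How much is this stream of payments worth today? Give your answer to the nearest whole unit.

Periodic rate r = 0.107 per year.
Level perpetuity: PV = PMT / r = 113,448 / (0.107) = ¥1,060,262.

¥1,060,262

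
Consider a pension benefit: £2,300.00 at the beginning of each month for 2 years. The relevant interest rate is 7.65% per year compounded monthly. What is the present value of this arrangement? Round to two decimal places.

£51,359.53

This is an annuity due: 24 payments of £2,300.00 at the beginning of each month.
Periodic rate r = 0.0765/12 per month; n is counted in months.
PV = PMT × [(1 − (1+r)^−n)/r] × (1+r) = 2,300 × [1 − (1+r)^−24] / r × (1+r) = £51,359.53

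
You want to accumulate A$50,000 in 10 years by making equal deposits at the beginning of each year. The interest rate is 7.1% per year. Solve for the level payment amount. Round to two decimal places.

A$3,363.04

Level annuity due; solve FV = PMT × [((1+r)^n − 1)/r] × (1+r) for PMT.
Periodic rate r = 0.071 per year.
With n = 10: PMT = 50,000 / ([((1+r)^n − 1)/r] × (1+r)) = A$3,363.04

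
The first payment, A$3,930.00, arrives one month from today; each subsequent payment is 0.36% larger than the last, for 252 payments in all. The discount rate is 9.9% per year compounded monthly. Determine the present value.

Periodic rate r = 0.099/12 per month; n is counted in months.
Growing ordinary annuity: PV = PMT₁ × [1 − ((1+g)/(1+r))^n] / (r − g) = 3,930 × [1 − ((1+0.0036)/(1+r))^252] / (r − 0.0036) = A$581,509.98.

A$581,509.98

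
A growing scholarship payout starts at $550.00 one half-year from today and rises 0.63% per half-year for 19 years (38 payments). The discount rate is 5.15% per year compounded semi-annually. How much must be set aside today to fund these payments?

Periodic rate r = 0.0515/2 per half-year; n is counted in half-years.
Growing ordinary annuity: PV = PMT₁ × [1 − ((1+g)/(1+r))^n] / (r − g) = 550 × [1 − ((1+0.0063)/(1+r))^38] / (r − 0.0063) = $14,615.80.

$14,615.80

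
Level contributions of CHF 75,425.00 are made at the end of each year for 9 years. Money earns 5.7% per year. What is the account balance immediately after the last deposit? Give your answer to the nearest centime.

CHF 856,046.01

This is an ordinary annuity: 9 deposits of CHF 75,425.00 at the end of each year.
Periodic rate r = 0.057 per year.
FV = PMT × [((1+r)^n − 1)/r] = 75,425 × [(1+r)^9 − 1] / r = CHF 856,046.01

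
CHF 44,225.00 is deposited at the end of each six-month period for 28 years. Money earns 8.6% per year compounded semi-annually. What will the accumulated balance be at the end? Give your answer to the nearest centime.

This is an ordinary annuity: 56 deposits of CHF 44,225.00 at the end of each six-month period.
Periodic rate r = 0.086/2 per half-year; n is counted in half-years.
FV = PMT × [((1+r)^n − 1)/r] = 44,225 × [(1+r)^56 − 1] / r = CHF 9,838,786.65

CHF 9,838,786.65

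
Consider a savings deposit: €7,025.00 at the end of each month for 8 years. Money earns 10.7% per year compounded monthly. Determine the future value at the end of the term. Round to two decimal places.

€1,059,512.56

This is an ordinary annuity: 96 deposits of €7,025.00 at the end of each month.
Periodic rate r = 0.107/12 per month; n is counted in months.
FV = PMT × [((1+r)^n − 1)/r] = 7,025 × [(1+r)^96 − 1] / r = €1,059,512.56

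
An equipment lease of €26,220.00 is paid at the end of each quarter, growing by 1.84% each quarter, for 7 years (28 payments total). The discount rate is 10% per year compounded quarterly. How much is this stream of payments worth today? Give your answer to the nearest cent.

€657,330.89

Periodic rate r = 0.1/4 per quarter; n is counted in quarters.
Growing ordinary annuity: PV = PMT₁ × [1 − ((1+g)/(1+r))^n] / (r − g) = 26,220 × [1 − ((1+0.0184)/(1+r))^28] / (r − 0.0184) = €657,330.89.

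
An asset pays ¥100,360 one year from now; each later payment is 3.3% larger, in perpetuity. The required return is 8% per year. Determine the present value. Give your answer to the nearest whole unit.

Periodic rate r = 0.08 per year.
Growing perpetuity (Gordon): PV = PMT₁ / (r − g) = 100,360 / (r − 0.033) = ¥2,135,319.

¥2,135,319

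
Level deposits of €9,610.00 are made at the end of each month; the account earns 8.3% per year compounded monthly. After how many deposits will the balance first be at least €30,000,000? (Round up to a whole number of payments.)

453 payments

Periodic rate r = 0.083/12 per month; n is counted in months.
Ordinary annuity FV: 30,000,000 = 9,610 × [((1+r)^n − 1)/r].
(1+r)^n = 1 + 30,000,000 × r / 9,610, so n = ln(1 + 30,000,000·r/9,610) / ln(1+r) = 452.29.
Round up to a whole number of payments: n = 453.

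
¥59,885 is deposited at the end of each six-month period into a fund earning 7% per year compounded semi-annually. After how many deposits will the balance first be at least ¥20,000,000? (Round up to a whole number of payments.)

74 payments

Periodic rate r = 0.07/2 per half-year; n is counted in half-years.
Ordinary annuity FV: 20,000,000 = 59,885 × [((1+r)^n − 1)/r].
(1+r)^n = 1 + 20,000,000 × r / 59,885, so n = ln(1 + 20,000,000·r/59,885) / ln(1+r) = 73.86.
Round up to a whole number of payments: n = 74.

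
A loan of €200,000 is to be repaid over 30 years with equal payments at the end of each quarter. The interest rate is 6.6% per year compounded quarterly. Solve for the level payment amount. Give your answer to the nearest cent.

€3,838.63

Level ordinary annuity; solve PV = PMT × [(1 − (1+r)^−n)/r] for PMT.
Periodic rate r = 0.066/4 per quarter; n is counted in quarters.
With n = 120: PMT = 200,000 / ([(1 − (1+r)^−n)/r]) = €3,838.63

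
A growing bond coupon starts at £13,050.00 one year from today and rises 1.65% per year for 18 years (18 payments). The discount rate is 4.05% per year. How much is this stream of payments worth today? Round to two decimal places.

Periodic rate r = 0.0405 per year.
Growing ordinary annuity: PV = PMT₁ × [1 − ((1+g)/(1+r))^n] / (r − g) = 13,050 × [1 − ((1+0.0165)/(1+r))^18] / (r − 0.0165) = £186,498.02.

£186,498.02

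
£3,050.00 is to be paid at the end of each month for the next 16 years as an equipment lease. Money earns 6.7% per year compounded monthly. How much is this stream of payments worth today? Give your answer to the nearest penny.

This is an ordinary annuity: 192 payments of £3,050.00 at the end of each month.
Periodic rate r = 0.067/12 per month; n is counted in months.
PV = PMT × [(1 − (1+r)^−n)/r] = 3,050 × [1 − (1+r)^−192] / r = £358,709.84

£358,709.84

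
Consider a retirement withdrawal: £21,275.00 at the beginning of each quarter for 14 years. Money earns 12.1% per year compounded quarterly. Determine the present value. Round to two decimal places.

This is an annuity due: 56 payments of £21,275.00 at the beginning of each quarter.
Periodic rate r = 0.121/4 per quarter; n is counted in quarters.
PV = PMT × [(1 − (1+r)^−n)/r] × (1+r) = 21,275 × [1 − (1+r)^−56] / r × (1+r) = £588,028.20

£588,028.20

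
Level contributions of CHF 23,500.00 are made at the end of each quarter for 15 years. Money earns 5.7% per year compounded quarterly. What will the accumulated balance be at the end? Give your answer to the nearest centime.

This is an ordinary annuity: 60 deposits of CHF 23,500.00 at the end of each quarter.
Periodic rate r = 0.057/4 per quarter; n is counted in quarters.
FV = PMT × [((1+r)^n − 1)/r] = 23,500 × [(1+r)^60 − 1] / r = CHF 2,205,252.32

CHF 2,205,252.32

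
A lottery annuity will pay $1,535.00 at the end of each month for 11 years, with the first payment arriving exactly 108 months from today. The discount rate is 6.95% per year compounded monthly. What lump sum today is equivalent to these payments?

Ordinary annuity of 132 payments, first payment at period 108.
Periodic rate r = 0.0695/12 per month; n is counted in months.
The ordinary-annuity PV formula values the stream one period before the first payment (period 107); discount that back 107 periods:
PV₀ = 1,535 × [1 − (1+r)^−132] / r × (1+r)^−107 = $76,208.38

$76,208.38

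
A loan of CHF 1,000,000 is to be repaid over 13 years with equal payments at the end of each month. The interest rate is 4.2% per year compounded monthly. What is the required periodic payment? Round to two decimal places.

Level ordinary annuity; solve PV = PMT × [(1 − (1+r)^−n)/r] for PMT.
Periodic rate r = 0.042/12 per month; n is counted in months.
With n = 156: PMT = 1,000,000 / ([(1 − (1+r)^−n)/r]) = CHF 8,329.66

CHF 8,329.66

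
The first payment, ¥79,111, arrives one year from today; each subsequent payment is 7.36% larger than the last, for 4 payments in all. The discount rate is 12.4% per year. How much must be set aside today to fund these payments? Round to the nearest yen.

¥263,158

Periodic rate r = 0.124 per year.
Growing ordinary annuity: PV = PMT₁ × [1 − ((1+g)/(1+r))^n] / (r − g) = 79,111 × [1 − ((1+0.0736)/(1+r))^4] / (r − 0.0736) = ¥263,158.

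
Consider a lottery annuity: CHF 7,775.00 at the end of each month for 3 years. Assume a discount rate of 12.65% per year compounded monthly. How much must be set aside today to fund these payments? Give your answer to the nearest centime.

This is an ordinary annuity: 36 payments of CHF 7,775.00 at the end of each month.
Periodic rate r = 0.1265/12 per month; n is counted in months.
PV = PMT × [(1 − (1+r)^−n)/r] = 7,775 × [1 − (1+r)^−36] / r = CHF 231,912.21

CHF 231,912.21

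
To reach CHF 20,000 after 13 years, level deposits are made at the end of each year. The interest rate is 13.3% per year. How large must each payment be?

Level ordinary annuity; solve FV = PMT × [((1+r)^n − 1)/r] for PMT.
Periodic rate r = 0.133 per year.
With n = 13: PMT = 20,000 / ([((1+r)^n − 1)/r]) = CHF 653.60

CHF 653.60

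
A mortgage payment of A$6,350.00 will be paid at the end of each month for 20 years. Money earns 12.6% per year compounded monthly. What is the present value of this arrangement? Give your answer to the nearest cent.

A$555,459.50

This is an ordinary annuity: 240 payments of A$6,350.00 at the end of each month.
Periodic rate r = 0.126/12 per month; n is counted in months.
PV = PMT × [(1 − (1+r)^−n)/r] = 6,350 × [1 − (1+r)^−240] / r = A$555,459.50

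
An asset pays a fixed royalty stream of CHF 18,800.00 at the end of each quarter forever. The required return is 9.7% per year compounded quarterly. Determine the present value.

Periodic rate r = 0.097/4 per quarter.
Level perpetuity: PV = PMT / r = 18,800 / (0.097/4) = CHF 775,257.73.

CHF 775,257.73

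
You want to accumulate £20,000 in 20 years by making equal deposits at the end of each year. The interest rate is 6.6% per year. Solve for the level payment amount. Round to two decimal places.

Level ordinary annuity; solve FV = PMT × [((1+r)^n − 1)/r] for PMT.
Periodic rate r = 0.066 per year.
With n = 20: PMT = 20,000 / ([((1+r)^n − 1)/r]) = £509.57

£509.57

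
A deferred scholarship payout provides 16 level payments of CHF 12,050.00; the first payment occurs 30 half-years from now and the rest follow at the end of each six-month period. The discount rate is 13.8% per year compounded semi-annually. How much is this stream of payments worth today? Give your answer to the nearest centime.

Ordinary annuity of 16 payments, first payment at period 30.
Periodic rate r = 0.138/2 per half-year; n is counted in half-years.
The ordinary-annuity PV formula values the stream one period before the first payment (period 29); discount that back 29 periods:
PV₀ = 12,050 × [1 − (1+r)^−16] / r × (1+r)^−29 = CHF 16,549.85

CHF 16,549.85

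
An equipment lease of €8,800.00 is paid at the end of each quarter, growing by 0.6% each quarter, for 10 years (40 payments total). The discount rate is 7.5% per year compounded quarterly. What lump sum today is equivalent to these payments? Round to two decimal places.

€273,147.31

Periodic rate r = 0.075/4 per quarter; n is counted in quarters.
Growing ordinary annuity: PV = PMT₁ × [1 − ((1+g)/(1+r))^n] / (r − g) = 8,800 × [1 − ((1+0.006)/(1+r))^40] / (r − 0.006) = €273,147.31.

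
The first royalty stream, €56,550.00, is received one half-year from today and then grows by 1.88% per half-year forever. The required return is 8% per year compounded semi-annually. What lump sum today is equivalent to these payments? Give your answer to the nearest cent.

€2,667,452.83

Periodic rate r = 0.08/2 per half-year.
Growing perpetuity (Gordon): PV = PMT₁ / (r − g) = 56,550 / (r − 0.0188) = €2,667,452.83.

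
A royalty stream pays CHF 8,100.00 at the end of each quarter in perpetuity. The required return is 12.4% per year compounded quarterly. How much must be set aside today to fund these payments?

CHF 261,290.32

Periodic rate r = 0.124/4 per quarter.
Level perpetuity: PV = PMT / r = 8,100 / (0.124/4) = CHF 261,290.32.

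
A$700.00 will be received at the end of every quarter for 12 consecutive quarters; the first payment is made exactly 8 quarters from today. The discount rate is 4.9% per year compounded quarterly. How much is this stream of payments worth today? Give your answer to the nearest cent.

A$7,133.09

Ordinary annuity of 12 payments, first payment at period 8.
Periodic rate r = 0.049/4 per quarter; n is counted in quarters.
The ordinary-annuity PV formula values the stream one period before the first payment (period 7); discount that back 7 periods:
PV₀ = 700 × [1 − (1+r)^−12] / r × (1+r)^−7 = A$7,133.09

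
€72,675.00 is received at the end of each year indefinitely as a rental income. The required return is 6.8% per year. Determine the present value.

Periodic rate r = 0.068 per year.
Level perpetuity: PV = PMT / r = 72,675 / (0.068) = €1,068,750.00.

€1,068,750.00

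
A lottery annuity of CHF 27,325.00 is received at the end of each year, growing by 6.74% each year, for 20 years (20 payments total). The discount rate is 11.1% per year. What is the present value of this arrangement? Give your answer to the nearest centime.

Periodic rate r = 0.111 per year.
Growing ordinary annuity: PV = PMT₁ × [1 − ((1+g)/(1+r))^n] / (r − g) = 27,325 × [1 − ((1+0.0674)/(1+r))^20] / (r − 0.0674) = CHF 345,312.16.

CHF 345,312.16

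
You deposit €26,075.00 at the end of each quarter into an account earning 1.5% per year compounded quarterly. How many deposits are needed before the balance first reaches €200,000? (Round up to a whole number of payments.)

8 payments

Periodic rate r = 0.015/4 per quarter; n is counted in quarters.
Ordinary annuity FV: 200,000 = 26,075 × [((1+r)^n − 1)/r].
(1+r)^n = 1 + 200,000 × r / 26,075, so n = ln(1 + 200,000·r/26,075) / ln(1+r) = 7.58.
Round up to a whole number of payments: n = 8.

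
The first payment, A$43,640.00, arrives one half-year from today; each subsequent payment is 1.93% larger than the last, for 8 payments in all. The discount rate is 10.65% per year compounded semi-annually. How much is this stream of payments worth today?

Periodic rate r = 0.1065/2 per half-year; n is counted in half-years.
Growing ordinary annuity: PV = PMT₁ × [1 − ((1+g)/(1+r))^n] / (r − g) = 43,640 × [1 − ((1+0.0193)/(1+r))^8] / (r − 0.0193) = A$296,389.85.

A$296,389.85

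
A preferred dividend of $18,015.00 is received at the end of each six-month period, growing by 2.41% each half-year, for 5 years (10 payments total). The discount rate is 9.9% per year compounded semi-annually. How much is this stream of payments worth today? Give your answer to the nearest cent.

Periodic rate r = 0.099/2 per half-year; n is counted in half-years.
Growing ordinary annuity: PV = PMT₁ × [1 − ((1+g)/(1+r))^n] / (r − g) = 18,015 × [1 − ((1+0.0241)/(1+r))^10] / (r − 0.0241) = $154,115.47.

$154,115.47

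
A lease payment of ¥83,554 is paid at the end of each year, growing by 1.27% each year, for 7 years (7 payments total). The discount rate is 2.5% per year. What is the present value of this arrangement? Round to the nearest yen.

¥550,477

Periodic rate r = 0.025 per year.
Growing ordinary annuity: PV = PMT₁ × [1 − ((1+g)/(1+r))^n] / (r − g) = 83,554 × [1 − ((1+0.0127)/(1+r))^7] / (r − 0.0127) = ¥550,477.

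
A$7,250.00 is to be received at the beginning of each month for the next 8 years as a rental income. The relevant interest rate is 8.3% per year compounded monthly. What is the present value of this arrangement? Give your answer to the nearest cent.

This is an annuity due: 96 payments of A$7,250.00 at the beginning of each month.
Periodic rate r = 0.083/12 per month; n is counted in months.
PV = PMT × [(1 − (1+r)^−n)/r] × (1+r) = 7,250 × [1 − (1+r)^−96] / r × (1+r) = A$510,870.07

A$510,870.07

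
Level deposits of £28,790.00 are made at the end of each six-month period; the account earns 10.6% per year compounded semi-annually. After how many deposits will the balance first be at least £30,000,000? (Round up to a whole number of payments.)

79 payments

Periodic rate r = 0.106/2 per half-year; n is counted in half-years.
Ordinary annuity FV: 30,000,000 = 28,790 × [((1+r)^n − 1)/r].
(1+r)^n = 1 + 30,000,000 × r / 28,790, so n = ln(1 + 30,000,000·r/28,790) / ln(1+r) = 78.02.
Round up to a whole number of payments: n = 79.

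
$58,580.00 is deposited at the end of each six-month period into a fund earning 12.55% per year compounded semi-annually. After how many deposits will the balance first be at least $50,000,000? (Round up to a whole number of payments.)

66 payments

Periodic rate r = 0.1255/2 per half-year; n is counted in half-years.
Ordinary annuity FV: 50,000,000 = 58,580 × [((1+r)^n − 1)/r].
(1+r)^n = 1 + 50,000,000 × r / 58,580, so n = ln(1 + 50,000,000·r/58,580) / ln(1+r) = 65.71.
Round up to a whole number of payments: n = 66.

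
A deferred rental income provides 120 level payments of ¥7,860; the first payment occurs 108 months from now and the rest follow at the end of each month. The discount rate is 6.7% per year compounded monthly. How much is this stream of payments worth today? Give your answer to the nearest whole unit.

¥378,116

Ordinary annuity of 120 payments, first payment at period 108.
Periodic rate r = 0.067/12 per month; n is counted in months.
The ordinary-annuity PV formula values the stream one period before the first payment (period 107); discount that back 107 periods:
PV₀ = 7,860 × [1 − (1+r)^−120] / r × (1+r)^−107 = ¥378,116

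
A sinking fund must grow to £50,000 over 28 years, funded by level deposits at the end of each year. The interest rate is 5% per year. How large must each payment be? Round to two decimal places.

Level ordinary annuity; solve FV = PMT × [((1+r)^n − 1)/r] for PMT.
Periodic rate r = 0.05 per year.
With n = 28: PMT = 50,000 / ([((1+r)^n − 1)/r]) = £856.13

£856.13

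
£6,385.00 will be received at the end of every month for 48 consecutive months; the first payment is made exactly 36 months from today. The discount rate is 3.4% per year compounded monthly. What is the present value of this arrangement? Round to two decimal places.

Ordinary annuity of 48 payments, first payment at period 36.
Periodic rate r = 0.034/12 per month; n is counted in months.
The ordinary-annuity PV formula values the stream one period before the first payment (period 35); discount that back 35 periods:
PV₀ = 6,385 × [1 − (1+r)^−48] / r × (1+r)^−35 = £259,193.68

£259,193.68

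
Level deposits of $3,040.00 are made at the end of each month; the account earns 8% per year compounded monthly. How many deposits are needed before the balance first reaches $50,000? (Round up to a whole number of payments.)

Periodic rate r = 0.08/12 per month; n is counted in months.
Ordinary annuity FV: 50,000 = 3,040 × [((1+r)^n − 1)/r].
(1+r)^n = 1 + 50,000 × r / 3,040, so n = ln(1 + 50,000·r/3,040) / ln(1+r) = 15.66.
Round up to a whole number of payments: n = 16.

16 payments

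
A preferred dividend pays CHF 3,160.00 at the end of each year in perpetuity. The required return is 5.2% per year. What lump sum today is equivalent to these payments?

Periodic rate r = 0.052 per year.
Level perpetuity: PV = PMT / r = 3,160 / (0.052) = CHF 60,769.23.

CHF 60,769.23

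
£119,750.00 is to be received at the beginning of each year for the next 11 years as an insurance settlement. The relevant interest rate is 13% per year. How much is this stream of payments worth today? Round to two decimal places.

£769,542.66

This is an annuity due: 11 payments of £119,750.00 at the beginning of each year.
Periodic rate r = 0.13 per year.
PV = PMT × [(1 − (1+r)^−n)/r] × (1+r) = 119,750 × [1 − (1+r)^−11] / r × (1+r) = £769,542.66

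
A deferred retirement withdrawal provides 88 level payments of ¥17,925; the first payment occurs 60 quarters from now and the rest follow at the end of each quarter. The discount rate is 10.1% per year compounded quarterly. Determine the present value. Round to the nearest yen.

¥144,856

Ordinary annuity of 88 payments, first payment at period 60.
Periodic rate r = 0.101/4 per quarter; n is counted in quarters.
The ordinary-annuity PV formula values the stream one period before the first payment (period 59); discount that back 59 periods:
PV₀ = 17,925 × [1 − (1+r)^−88] / r × (1+r)^−59 = ¥144,856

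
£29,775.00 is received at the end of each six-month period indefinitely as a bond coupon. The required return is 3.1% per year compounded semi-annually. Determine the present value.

£1,920,967.74

Periodic rate r = 0.031/2 per half-year.
Level perpetuity: PV = PMT / r = 29,775 / (0.031/2) = £1,920,967.74.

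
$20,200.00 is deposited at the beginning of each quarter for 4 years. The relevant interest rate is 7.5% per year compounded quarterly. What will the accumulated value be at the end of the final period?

This is an annuity due: 16 deposits of $20,200.00 at the beginning of each quarter.
Periodic rate r = 0.075/4 per quarter; n is counted in quarters.
FV = PMT × [((1+r)^n − 1)/r] × (1+r) = 20,200 × [(1+r)^16 − 1] / r × (1+r) = $379,872.02

$379,872.02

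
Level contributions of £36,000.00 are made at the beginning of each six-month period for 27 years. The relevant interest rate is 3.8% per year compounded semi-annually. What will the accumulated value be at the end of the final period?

This is an annuity due: 54 deposits of £36,000.00 at the beginning of each six-month period.
Periodic rate r = 0.038/2 per half-year; n is counted in half-years.
FV = PMT × [((1+r)^n − 1)/r] × (1+r) = 36,000 × [(1+r)^54 − 1] / r × (1+r) = £3,404,196.78

£3,404,196.78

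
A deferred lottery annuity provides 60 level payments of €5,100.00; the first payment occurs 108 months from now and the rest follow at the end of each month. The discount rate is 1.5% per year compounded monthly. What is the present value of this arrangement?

€257,765.81

Ordinary annuity of 60 payments, first payment at period 108.
Periodic rate r = 0.015/12 per month; n is counted in months.
The ordinary-annuity PV formula values the stream one period before the first payment (period 107); discount that back 107 periods:
PV₀ = 5,100 × [1 − (1+r)^−60] / r × (1+r)^−107 = €257,765.81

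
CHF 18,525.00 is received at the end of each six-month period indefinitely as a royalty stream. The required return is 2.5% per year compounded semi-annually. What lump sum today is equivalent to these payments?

Periodic rate r = 0.025/2 per half-year.
Level perpetuity: PV = PMT / r = 18,525 / (0.025/2) = CHF 1,482,000.00.

CHF 1,482,000.00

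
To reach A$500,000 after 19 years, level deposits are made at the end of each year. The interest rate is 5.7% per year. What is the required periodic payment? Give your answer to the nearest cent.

A$15,265.29

Level ordinary annuity; solve FV = PMT × [((1+r)^n − 1)/r] for PMT.
Periodic rate r = 0.057 per year.
With n = 19: PMT = 500,000 / ([((1+r)^n − 1)/r]) = A$15,265.29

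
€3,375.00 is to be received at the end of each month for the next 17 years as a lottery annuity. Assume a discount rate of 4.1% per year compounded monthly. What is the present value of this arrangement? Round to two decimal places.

€495,216.85

This is an ordinary annuity: 204 payments of €3,375.00 at the end of each month.
Periodic rate r = 0.041/12 per month; n is counted in months.
PV = PMT × [(1 − (1+r)^−n)/r] = 3,375 × [1 − (1+r)^−204] / r = €495,216.85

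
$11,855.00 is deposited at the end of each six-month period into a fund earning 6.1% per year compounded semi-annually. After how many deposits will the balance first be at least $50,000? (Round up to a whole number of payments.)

Periodic rate r = 0.061/2 per half-year; n is counted in half-years.
Ordinary annuity FV: 50,000 = 11,855 × [((1+r)^n − 1)/r].
(1+r)^n = 1 + 50,000 × r / 11,855, so n = ln(1 + 50,000·r/11,855) / ln(1+r) = 4.03.
Round up to a whole number of payments: n = 5.

5 payments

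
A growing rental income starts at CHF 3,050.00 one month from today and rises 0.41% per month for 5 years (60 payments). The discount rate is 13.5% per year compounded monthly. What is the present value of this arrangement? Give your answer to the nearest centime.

CHF 147,897.31

Periodic rate r = 0.135/12 per month; n is counted in months.
Growing ordinary annuity: PV = PMT₁ × [1 − ((1+g)/(1+r))^n] / (r − g) = 3,050 × [1 − ((1+0.0041)/(1+r))^60] / (r − 0.0041) = CHF 147,897.31.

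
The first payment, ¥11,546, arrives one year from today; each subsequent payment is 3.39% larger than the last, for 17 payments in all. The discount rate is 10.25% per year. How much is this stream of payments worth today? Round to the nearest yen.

Periodic rate r = 0.1025 per year.
Growing ordinary annuity: PV = PMT₁ × [1 − ((1+g)/(1+r))^n] / (r − g) = 11,546 × [1 − ((1+0.0339)/(1+r))^17] / (r − 0.0339) = ¥111,841.

¥111,841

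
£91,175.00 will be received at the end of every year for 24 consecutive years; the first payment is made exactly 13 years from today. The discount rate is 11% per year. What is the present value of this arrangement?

Ordinary annuity of 24 payments, first payment at period 13.
Periodic rate r = 0.11 per year.
The ordinary-annuity PV formula values the stream one period before the first payment (period 12); discount that back 12 periods:
PV₀ = 91,175 × [1 − (1+r)^−24] / r × (1+r)^−12 = £217,565.27

£217,565.27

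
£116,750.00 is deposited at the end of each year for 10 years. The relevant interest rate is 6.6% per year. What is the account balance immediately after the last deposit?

£1,582,913.89

This is an ordinary annuity: 10 deposits of £116,750.00 at the end of each year.
Periodic rate r = 0.066 per year.
FV = PMT × [((1+r)^n − 1)/r] = 116,750 × [(1+r)^10 − 1] / r = £1,582,913.89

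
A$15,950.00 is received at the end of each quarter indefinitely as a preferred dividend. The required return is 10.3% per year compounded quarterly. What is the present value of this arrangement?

A$619,417.48

Periodic rate r = 0.103/4 per quarter.
Level perpetuity: PV = PMT / r = 15,950 / (0.103/4) = A$619,417.48.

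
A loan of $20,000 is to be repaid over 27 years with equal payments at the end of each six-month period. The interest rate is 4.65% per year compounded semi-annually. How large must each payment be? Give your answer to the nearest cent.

$654.06

Level ordinary annuity; solve PV = PMT × [(1 − (1+r)^−n)/r] for PMT.
Periodic rate r = 0.0465/2 per half-year; n is counted in half-years.
With n = 54: PMT = 20,000 / ([(1 − (1+r)^−n)/r]) = $654.06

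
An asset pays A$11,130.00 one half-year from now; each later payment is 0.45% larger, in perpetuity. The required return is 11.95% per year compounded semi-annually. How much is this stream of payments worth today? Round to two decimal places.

Periodic rate r = 0.1195/2 per half-year.
Growing perpetuity (Gordon): PV = PMT₁ / (r − g) = 11,130 / (r − 0.0045) = A$201,447.96.

A$201,447.96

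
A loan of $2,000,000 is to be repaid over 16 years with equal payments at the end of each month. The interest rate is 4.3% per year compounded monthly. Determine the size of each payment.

$14,425.62

Level ordinary annuity; solve PV = PMT × [(1 − (1+r)^−n)/r] for PMT.
Periodic rate r = 0.043/12 per month; n is counted in months.
With n = 192: PMT = 2,000,000 / ([(1 − (1+r)^−n)/r]) = $14,425.62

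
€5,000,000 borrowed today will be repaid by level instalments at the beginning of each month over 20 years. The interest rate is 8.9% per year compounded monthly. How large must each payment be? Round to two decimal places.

€44,336.40

Level annuity due; solve PV = PMT × [(1 − (1+r)^−n)/r] × (1+r) for PMT.
Periodic rate r = 0.089/12 per month; n is counted in months.
With n = 240: PMT = 5,000,000 / ([(1 − (1+r)^−n)/r] × (1+r)) = €44,336.40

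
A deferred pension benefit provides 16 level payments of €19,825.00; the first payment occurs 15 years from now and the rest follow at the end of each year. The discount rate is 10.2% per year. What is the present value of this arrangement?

€39,348.69

Ordinary annuity of 16 payments, first payment at period 15.
Periodic rate r = 0.102 per year.
The ordinary-annuity PV formula values the stream one period before the first payment (period 14); discount that back 14 periods:
PV₀ = 19,825 × [1 − (1+r)^−16] / r × (1+r)^−14 = €39,348.69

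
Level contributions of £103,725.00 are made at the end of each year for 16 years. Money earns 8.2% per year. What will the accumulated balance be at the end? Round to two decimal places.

This is an ordinary annuity: 16 deposits of £103,725.00 at the end of each year.
Periodic rate r = 0.082 per year.
FV = PMT × [((1+r)^n − 1)/r] = 103,725 × [(1+r)^16 − 1] / r = £3,198,871.62

£3,198,871.62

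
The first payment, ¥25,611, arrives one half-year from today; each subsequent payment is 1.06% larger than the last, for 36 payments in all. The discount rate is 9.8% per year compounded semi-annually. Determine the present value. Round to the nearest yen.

Periodic rate r = 0.098/2 per half-year; n is counted in half-years.
Growing ordinary annuity: PV = PMT₁ × [1 − ((1+g)/(1+r))^n] / (r − g) = 25,611 × [1 − ((1+0.0106)/(1+r))^36] / (r − 0.0106) = ¥492,759.

¥492,759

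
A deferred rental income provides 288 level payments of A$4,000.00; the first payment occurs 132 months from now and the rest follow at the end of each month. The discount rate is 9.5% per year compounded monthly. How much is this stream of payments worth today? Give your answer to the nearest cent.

Ordinary annuity of 288 payments, first payment at period 132.
Periodic rate r = 0.095/12 per month; n is counted in months.
The ordinary-annuity PV formula values the stream one period before the first payment (period 131); discount that back 131 periods:
PV₀ = 4,000 × [1 − (1+r)^−288] / r × (1+r)^−131 = A$161,281.27

A$161,281.27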